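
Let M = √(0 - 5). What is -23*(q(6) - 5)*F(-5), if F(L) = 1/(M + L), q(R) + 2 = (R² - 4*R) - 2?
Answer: 23/2 + 23*I*√5/10 ≈ 11.5 + 5.143*I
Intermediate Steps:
M = I*√5 (M = √(-5) = I*√5 ≈ 2.2361*I)
q(R) = -4 + R² - 4*R (q(R) = -2 + ((R² - 4*R) - 2) = -2 + (-2 + R² - 4*R) = -4 + R² - 4*R)
F(L) = 1/(L + I*√5) (F(L) = 1/(I*√5 + L) = 1/(L + I*√5))
-23*(q(6) - 5)*F(-5) = -23*((-4 + 6² - 4*6) - 5)/(-5 + I*√5) = -23*((-4 + 36 - 24) - 5)/(-5 + I*√5) = -23*(8 - 5)/(-5 + I*√5) = -69/(-5 + I*√5)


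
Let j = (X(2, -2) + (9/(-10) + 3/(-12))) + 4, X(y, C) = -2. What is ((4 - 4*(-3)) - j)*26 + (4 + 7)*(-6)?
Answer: 3279/10 ≈ 327.90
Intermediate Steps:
j = 17/20 (j = (-2 + (9/(-10) + 3/(-12))) + 4 = (-2 + (9*(-1/10) + 3*(-1/12))) + 4 = (-2 + (-9/10 - 1/4)) + 4 = (-2 - 23/20) + 4 = -63/20 + 4 = 17/20 ≈ 0.85000)
((4 - 4*(-3)) - j)*26 + (4 + 7)*(-6) = ((4 - 4*(-3)) - 1*17/20)*26 + (4 + 7)*(-6) = ((4 + 12) - 17/20)*26 + 11*(-6) = (16 - 17/20)*26 - 66 = (303/20)*26 - 66 = 3939/10 - 66 = 3279/10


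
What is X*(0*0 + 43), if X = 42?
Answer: 1806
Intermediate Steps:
X*(0*0 + 43) = 42*(0*0 + 43) = 42*(0 + 43) = 42*43 = 1806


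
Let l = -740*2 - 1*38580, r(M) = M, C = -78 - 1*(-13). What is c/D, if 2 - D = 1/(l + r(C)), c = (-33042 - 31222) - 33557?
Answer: -3925067625/80251 ≈ -48910.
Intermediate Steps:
C = -65 (C = -78 + 13 = -65)
c = -97821 (c = -64264 - 33557 = -97821)
l = -40060 (l = -1480 - 38580 = -40060)
D = 80251/40125 (D = 2 - 1/(-40060 - 65) = 2 - 1/(-40125) = 2 - 1*(-1/40125) = 2 + 1/40125 = 80251/40125 ≈ 2.0000)
c/D = -97821/80251/40125 = -97821*40125/80251 = -3925067625/80251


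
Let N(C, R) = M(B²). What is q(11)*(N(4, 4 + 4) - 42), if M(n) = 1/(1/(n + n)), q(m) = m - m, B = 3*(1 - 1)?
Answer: 0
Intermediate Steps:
B = 0 (B = 3*0 = 0)
q(m) = 0
M(n) = 2*n (M(n) = 1/(1/(2*n)) = 2*n)
N(C, R) = 0 (N(C, R) = 2*0² = 2*0 = 0)
q(11)*(N(4, 4 + 4) - 42) = 0*(0 - 42) = 0*(-42) = 0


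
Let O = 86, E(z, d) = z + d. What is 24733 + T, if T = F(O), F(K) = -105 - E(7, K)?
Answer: 24535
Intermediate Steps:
E(z, d) = d + z
F(K) = -112 - K (F(K) = -105 - (K + 7) = -105 - (7 + K) = -105 + (-7 - K) = -112 - K)
T = -198 (T = -112 - 1*86 = -112 - 86 = -198)
24733 + T = 24733 - 198 = 24535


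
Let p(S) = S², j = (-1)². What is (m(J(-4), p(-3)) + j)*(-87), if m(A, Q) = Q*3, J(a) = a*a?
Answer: -2436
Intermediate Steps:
j = 1
J(a) = a²
m(A, Q) = 3*Q
(m(J(-4), p(-3)) + j)*(-87) = (3*(-3)² + 1)*(-87) = (3*9 + 1)*(-87) = (27 + 1)*(-87) = 28*(-87) = -2436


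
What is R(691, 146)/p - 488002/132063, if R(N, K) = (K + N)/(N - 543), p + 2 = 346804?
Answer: -25047419764661/6778357453848 ≈ -3.6952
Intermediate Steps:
p = 346802 (p = -2 + 346804 = 346802)
R(N, K) = (K + N)/(-543 + N)
R(691, 146)/p - 488002/132063 = ((146 + 691)/(-543 + 691))/346802 - 488002/132063 = (837/148)*(1/346802) - 488002*1/132063 = ((1/148)*837)*(1/346802) - 488002/132063 = (837/148)*(1/346802) - 488002/132063 = 837/51326696 - 488002/132063 = -25047419764661/6778357453848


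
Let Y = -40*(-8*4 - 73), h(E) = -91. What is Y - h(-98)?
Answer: 4291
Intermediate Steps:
Y = 4200 (Y = -40*(-32 - 73) = -40*(-105) = 4200)
Y - h(-98) = 4200 - 1*(-91) = 4200 + 91 = 4291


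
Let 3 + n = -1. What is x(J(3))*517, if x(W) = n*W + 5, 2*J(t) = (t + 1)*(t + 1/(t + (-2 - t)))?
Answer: -7755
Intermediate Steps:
n = -4 (n = -3 - 1 = -4)
J(t) = (1 + t)*(-1/2 + t)/2 (J(t) = ((t + 1)*(t + 1/(t + (-2 - t))))/2 = ((1 + t)*(t + 1/(-2)))/2 = ((1 + t)*(t - 1/2))/2 = ((1 + t)*(-1/2 + t))/2 = (1 + t)*(-1/2 + t)/2)
x(W) = 5 - 4*W (x(W) = -4*W + 5 = 5 - 4*W)
x(J(3))*517 = (5 - 4*(-1/4 + (1/2)*3**2 + (1/4)*3))*517 = (5 - 4*(-1/4 + (1/2)*9 + 3/4))*517 = (5 - 4*(-1/4 + 9/2 + 3/4))*517 = (5 - 4*5)*517 = (5 - 20)*517 = -15*517 = -7755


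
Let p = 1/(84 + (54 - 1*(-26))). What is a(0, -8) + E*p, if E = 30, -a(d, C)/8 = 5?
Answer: -3265/82 ≈ -39.817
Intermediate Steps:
a(d, C) = -40 (a(d, C) = -8*5 = -40)
p = 1/164 (p = 1/(84 + (54 + 26)) = 1/(84 + 80) = 1/164 ≈ 0.0060976)
a(0, -8) + E*p = -40 + 30*(1/164) = -40 + 15/82 = -3265/82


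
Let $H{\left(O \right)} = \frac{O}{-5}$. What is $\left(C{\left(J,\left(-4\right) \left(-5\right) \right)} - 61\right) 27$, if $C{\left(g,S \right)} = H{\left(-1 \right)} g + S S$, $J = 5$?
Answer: $9180$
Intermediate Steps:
$H{\left(O \right)} = - \frac{O}{5}$ ($H{\left(O \right)} = O \left(- \frac{1}{5}\right) = - \frac{O}{5}$)
$C{\left(g,S \right)} = S^{2} + \frac{g}{5}$ ($C{\left(g,S \right)} = \left(- \frac{1}{5}\right) \left(-1\right) g + S S = \frac{g}{5} + S^{2} = S^{2} + \frac{g}{5}$)
$\left(C{\left(J,\left(-4\right) \left(-5\right) \right)} - 61\right) 27 = \left(\left(\left(\left(-4\right) \left(-5\right)\right)^{2} + \frac{1}{5} \cdot 5\right) - 61\right) 27 = \left(\left(20^{2} + 1\right) - 61\right) 27 = \left(\left(400 + 1\right) - 61\right) 27 = \left(401 - 61\right) 27 = 340 \cdot 27 = 9180$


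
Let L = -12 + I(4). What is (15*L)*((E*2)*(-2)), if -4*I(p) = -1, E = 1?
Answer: 705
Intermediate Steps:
I(p) = ¼ (I(p) = -¼*(-1) = ¼)
L = -47/4 (L = -12 + ¼ = -47/4 ≈ -11.750)
(15*L)*((E*2)*(-2)) = (15*(-47/4))*((1*2)*(-2)) = -705*(-2)/2 = -705/4*(-4) = 705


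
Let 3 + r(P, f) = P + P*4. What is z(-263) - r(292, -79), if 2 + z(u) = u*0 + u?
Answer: -1722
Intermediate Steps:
r(P, f) = -3 + 5*P (r(P, f) = -3 + (P + P*4) = -3 + (P + 4*P) = -3 + 5*P)
z(u) = -2 + u (z(u) = -2 + (u*0 + u) = -2 + (0 + u) = -2 + u)
z(-263) - r(292, -79) = (-2 - 263) - (-3 + 5*292) = -265 - (-3 + 1460) = -265 - 1*1457 = -265 - 1457 = -1722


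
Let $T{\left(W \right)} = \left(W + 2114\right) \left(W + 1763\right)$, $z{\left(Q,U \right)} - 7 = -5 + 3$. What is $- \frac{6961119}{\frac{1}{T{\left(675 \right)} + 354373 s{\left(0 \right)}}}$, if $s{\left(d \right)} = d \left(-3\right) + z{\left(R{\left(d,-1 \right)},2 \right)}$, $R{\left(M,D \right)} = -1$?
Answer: $-59666862569193$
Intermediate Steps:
$z{\left(Q,U \right)} = 5$ ($z{\left(Q,U \right)} = 7 + \left(-5 + 3\right) = 7 - 2 = 5$)
$T{\left(W \right)} = \left(1763 + W\right) \left(2114 + W\right)$ ($T{\left(W \right)} = \left(2114 + W\right) \left(1763 + W\right) = \left(1763 + W\right) \left(2114 + W\right)$)
$s{\left(d \right)} = 5 - 3 d$ ($s{\left(d \right)} = d \left(-3\right) + 5 = - 3 d + 5 = 5 - 3 d$)
$- \frac{6961119}{\frac{1}{T{\left(675 \right)} + 354373 s{\left(0 \right)}}} = - \frac{6961119}{\frac{1}{\left(3726982 + 675^{2} + 3877 \cdot 675\right) + 354373 \left(5 - 0\right)}} = - \frac{6961119}{\frac{1}{\left(3726982 + 455625 + 2616975\right) + 354373 \left(5 + 0\right)}} = - \frac{6961119}{\frac{1}{6799582 + 354373 \cdot 5}} = - \frac{6961119}{\frac{1}{6799582 + 1771865}} = - \frac{6961119}{\frac{1}{8571447}} = - 6961119 \frac{1}{\frac{1}{8571447}} = \left(-6961119\right) 8571447 = -59666862569193$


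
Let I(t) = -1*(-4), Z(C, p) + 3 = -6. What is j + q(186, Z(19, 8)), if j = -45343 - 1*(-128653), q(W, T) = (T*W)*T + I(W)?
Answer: 98380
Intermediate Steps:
Z(C, p) = -9 (Z(C, p) = -3 - 6 = -9)
I(t) = 4
q(W, T) = 4 + W*T**2 (q(W, T) = (T*W)*T + 4 = W*T**2 + 4 = 4 + W*T**2)
j = 83310 (j = -45343 + 128653 = 83310)
j + q(186, Z(19, 8)) = 83310 + (4 + 186*(-9)**2) = 83310 + (4 + 186*81) = 83310 + (4 + 15066) = 83310 + 15070 = 98380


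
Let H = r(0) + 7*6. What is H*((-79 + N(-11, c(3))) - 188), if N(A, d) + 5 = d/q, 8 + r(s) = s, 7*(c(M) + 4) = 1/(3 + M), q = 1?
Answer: -197047/21 ≈ -9383.2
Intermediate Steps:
c(M) = -4 + 1/(7*(3 + M))
r(s) = -8 + s
H = 34 (H = (-8 + 0) + 7*6 = -8 + 42 = 34)
N(A, d) = -5 + d (N(A, d) = -5 + d/1 = -5 + d*1 = -5 + d)
H*((-79 + N(-11, c(3))) - 188) = 34*((-79 + (-5 + (-83 - 28*3)/(7*(3 + 3)))) - 188) = 34*((-79 + (-5 + (⅐)*(-83 - 84)/6)) - 188) = 34*((-79 + (-5 + (⅐)*(⅙)*(-167))) - 188) = 34*((-79 + (-5 - 167/42)) - 188) = 34*((-79 - 377/42) - 188) = 34*(-3695/42 - 188) = 34*(-11591/42) = -197047/21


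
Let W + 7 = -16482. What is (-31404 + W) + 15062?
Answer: -32831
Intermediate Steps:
W = -16489 (W = -7 - 16482 = -16489)
(-31404 + W) + 15062 = (-31404 - 16489) + 15062 = -47893 + 15062 = -32831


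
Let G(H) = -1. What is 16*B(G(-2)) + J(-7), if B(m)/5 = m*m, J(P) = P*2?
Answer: 66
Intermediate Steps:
J(P) = 2*P
B(m) = 5*m² (B(m) = 5*(m*m) = 5*m²)
16*B(G(-2)) + J(-7) = 16*(5*(-1)²) + 2*(-7) = 16*(5*1) - 14 = 16*5 - 14 = 80 - 14 = 66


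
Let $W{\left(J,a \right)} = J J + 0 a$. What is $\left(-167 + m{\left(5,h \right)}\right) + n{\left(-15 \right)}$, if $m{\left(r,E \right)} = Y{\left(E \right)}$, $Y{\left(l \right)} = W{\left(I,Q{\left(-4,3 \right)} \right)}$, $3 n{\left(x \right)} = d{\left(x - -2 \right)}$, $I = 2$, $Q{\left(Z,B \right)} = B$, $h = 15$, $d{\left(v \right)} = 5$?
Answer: $- \frac{484}{3} \approx -161.33$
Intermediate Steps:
$W{\left(J,a \right)} = J^{2}$ ($W{\left(J,a \right)} = J^{2} + 0 = J^{2}$)
$n{\left(x \right)} = \frac{5}{3}$ ($n{\left(x \right)} = \frac{1}{3} \cdot 5 = \frac{5}{3}$)
$Y{\left(l \right)} = 4$ ($Y{\left(l \right)} = 2^{2} = 4$)
$m{\left(r,E \right)} = 4$
$\left(-167 + m{\left(5,h \right)}\right) + n{\left(-15 \right)} = \left(-167 + 4\right) + \frac{5}{3} = -163 + \frac{5}{3} = - \frac{484}{3}$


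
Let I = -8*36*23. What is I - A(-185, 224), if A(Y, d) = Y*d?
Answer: 34816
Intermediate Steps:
I = -6624 (I = -288*23 = -6624)
I - A(-185, 224) = -6624 - (-185)*224 = -6624 - 1*(-41440) = -6624 + 41440 = 34816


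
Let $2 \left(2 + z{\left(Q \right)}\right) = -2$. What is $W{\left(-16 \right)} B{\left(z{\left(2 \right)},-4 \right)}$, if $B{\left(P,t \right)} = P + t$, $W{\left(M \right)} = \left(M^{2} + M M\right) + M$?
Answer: $-3472$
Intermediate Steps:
$W{\left(M \right)} = M + 2 M^{2}$ ($W{\left(M \right)} = \left(M^{2} + M^{2}\right) + M = 2 M^{2} + M = M + 2 M^{2}$)
$z{\left(Q \right)} = -3$ ($z{\left(Q \right)} = -2 + \frac{1}{2} \left(-2\right) = -2 - 1 = -3$)
$W{\left(-16 \right)} B{\left(z{\left(2 \right)},-4 \right)} = - 16 \left(1 + 2 \left(-16\right)\right) \left(-3 - 4\right) = - 16 \left(1 - 32\right) \left(-7\right) = \left(-16\right) \left(-31\right) \left(-7\right) = 496 \left(-7\right) = -3472$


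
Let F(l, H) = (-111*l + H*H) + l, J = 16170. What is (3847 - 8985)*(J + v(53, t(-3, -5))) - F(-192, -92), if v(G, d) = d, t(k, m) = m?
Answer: -83085354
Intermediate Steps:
F(l, H) = H² - 110*l (F(l, H) = (-111*l + H²) + l = (H² - 111*l) + l = H² - 110*l)
(3847 - 8985)*(J + v(53, t(-3, -5))) - F(-192, -92) = (3847 - 8985)*(16170 - 5) - ((-92)² - 110*(-192)) = -5138*16165 - (8464 + 21120) = -83055770 - 1*29584 = -83055770 - 29584 = -83085354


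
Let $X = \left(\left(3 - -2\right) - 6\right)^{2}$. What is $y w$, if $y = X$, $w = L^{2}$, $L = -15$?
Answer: $225$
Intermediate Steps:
$X = 1$ ($X = \left(\left(3 + 2\right) - 6\right)^{2} = \left(5 - 6\right)^{2} = \left(-1\right)^{2} = 1$)
$w = 225$ ($w = \left(-15\right)^{2} = 225$)
$y = 1$
$y w = 1 \cdot 225 = 225$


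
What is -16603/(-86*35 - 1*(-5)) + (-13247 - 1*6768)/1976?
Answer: -27337547/5937880 ≈ -4.6039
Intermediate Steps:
-16603/(-86*35 - 1*(-5)) + (-13247 - 1*6768)/1976 = -16603/(-3010 + 5) + (-13247 - 6768)*(1/1976) = -16603/(-3005) - 20015*1/1976 = -16603*(-1/3005) - 20015/1976 = 16603/3005 - 20015/1976 = -27337547/5937880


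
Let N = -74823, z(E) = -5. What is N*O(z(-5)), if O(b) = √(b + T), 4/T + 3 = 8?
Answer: -74823*I*√105/5 ≈ -1.5334e+5*I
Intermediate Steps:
T = ⅘ (T = 4/(-3 + 8) = 4/5 = 4*(⅕) = ⅘ ≈ 0.80000)
O(b) = √(⅘ + b) (O(b) = √(b + ⅘) = √(⅘ + b))
N*O(z(-5)) = -74823*√(20 + 25*(-5))/5 = -74823*√(20 - 125)/5 = -74823*√(-105)/5 = -74823*I*√105/5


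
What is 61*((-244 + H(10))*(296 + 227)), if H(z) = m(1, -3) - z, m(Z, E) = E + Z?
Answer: -8167168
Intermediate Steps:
H(z) = -2 - z (H(z) = (-3 + 1) - z = -2 - z)
61*((-244 + H(10))*(296 + 227)) = 61*((-244 + (-2 - 1*10))*(296 + 227)) = 61*((-244 + (-2 - 10))*523) = 61*((-244 - 12)*523) = 61*(-256*523) = 61*(-133888) = -8167168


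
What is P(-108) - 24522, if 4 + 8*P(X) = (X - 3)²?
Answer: -183859/8 ≈ -22982.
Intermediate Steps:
P(X) = -½ + (-3 + X)²/8 (P(X) = -½ + (X - 3)²/8 = -½ + (-3 + X)²/8)
P(-108) - 24522 = (-½ + (-3 - 108)²/8) - 24522 = (-½ + (⅛)*(-111)²) - 24522 = (-½ + (⅛)*12321) - 24522 = (-½ + 12321/8) - 24522 = 12317/8 - 24522 = -183859/8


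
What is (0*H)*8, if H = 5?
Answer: 0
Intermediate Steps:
(0*H)*8 = (0*5)*8 = 0*8 = 0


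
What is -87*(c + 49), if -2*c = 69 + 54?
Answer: 2175/2 ≈ 1087.5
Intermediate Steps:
c = -123/2 (c = -(69 + 54)/2 = -½*123 = -123/2 ≈ -61.500)
-87*(c + 49) = -87*(-123/2 + 49) = -87*(-25/2) = 2175/2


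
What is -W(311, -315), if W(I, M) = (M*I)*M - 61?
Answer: -30858914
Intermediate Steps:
W(I, M) = -61 + I*M**2 (W(I, M) = (I*M)*M - 61 = I*M**2 - 61 = -61 + I*M**2)
-W(311, -315) = -(-61 + 311*(-315)**2) = -(-61 + 311*99225) = -(-61 + 30858975) = -1*30858914 = -30858914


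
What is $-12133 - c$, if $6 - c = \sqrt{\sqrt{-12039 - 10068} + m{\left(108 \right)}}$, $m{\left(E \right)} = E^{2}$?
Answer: $-12139 + \sqrt{11664 + i \sqrt{22107}} \approx -12031.0 + 0.68834 i$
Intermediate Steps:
$c = 6 - \sqrt{11664 + i \sqrt{22107}}$ ($c = 6 - \sqrt{\sqrt{-12039 - 10068} + 108^{2}} = 6 - \sqrt{\sqrt{-22107} + 11664} = 6 - \sqrt{i \sqrt{22107} + 11664} = 6 - \sqrt{11664 + i \sqrt{22107}} \approx -102.0 - 0.68834 i$)
$-12133 - c = -12133 - \left(6 - \sqrt{11664 + i \sqrt{22107}}\right) = -12139 + \sqrt{11664 + i \sqrt{22107}}$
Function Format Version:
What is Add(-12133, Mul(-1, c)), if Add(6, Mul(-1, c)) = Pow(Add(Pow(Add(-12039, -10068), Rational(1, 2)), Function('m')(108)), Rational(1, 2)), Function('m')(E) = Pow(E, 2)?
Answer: Add(-12139, Pow(Add(11664, Mul(I, Pow(22107, Rational(1, 2)))), Rational(1, 2))) ≈ Add(-12031., Mul(0.68834, I))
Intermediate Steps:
c = Add(6, Mul(-1, Pow(Add(11664, Mul(I, Pow(22107, Rational(1, 2)))), Rational(1, 2)))) (c = Add(6, Mul(-1, Pow(Add(Pow(Add(-12039, -10068), Rational(1, 2)), Pow(108, 2)), Rational(1, 2)))) = Add(6, Mul(-1, Pow(Add(Pow(-22107, Rational(1, 2)), 11664), Rational(1, 2)))) = Add(6, Mul(-1, Pow(Add(Mul(I, Pow(22107, Rational(1, 2))), 11664), Rational(1, 2)))) = Add(6, Mul(-1, Pow(Add(11664, Mul(I, Pow(22107, Rational(1, 2)))), Rational(1, 2)))) ≈ Add(-102.00, Mul(-0.68834, I)))
Add(-12133, Mul(-1, c)) = Add(-12133, Mul(-1, Add(6, Mul(-1, Pow(Add(11664, Mul(I, Pow(22107, Rational(1, 2)))), Rational(1, 2)))))) = Add(-12133, Add(-6, Pow(Add(11664, Mul(I, Pow(22107, Rational(1, 2)))), Rational(1, 2)))) = Add(-12139, Pow(Add(11664, Mul(I, Pow(22107, Rational(1, 2)))), Rational(1, 2)))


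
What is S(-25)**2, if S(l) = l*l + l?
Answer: 360000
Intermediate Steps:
S(l) = l + l**2 (S(l) = l**2 + l = l + l**2)
S(-25)**2 = (-25*(1 - 25))**2 = (-25*(-24))**2 = 600**2 = 360000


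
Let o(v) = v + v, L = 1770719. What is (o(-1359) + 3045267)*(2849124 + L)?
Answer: 14056098699807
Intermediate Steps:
o(v) = 2*v
(o(-1359) + 3045267)*(2849124 + L) = (2*(-1359) + 3045267)*(2849124 + 1770719) = (-2718 + 3045267)*4619843 = 3042549*4619843 = 14056098699807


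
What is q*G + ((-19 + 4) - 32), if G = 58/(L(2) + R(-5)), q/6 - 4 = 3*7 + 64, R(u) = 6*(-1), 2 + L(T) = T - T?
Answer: -7837/2 ≈ -3918.5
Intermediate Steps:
L(T) = -2 (L(T) = -2 + (T - T) = -2 + 0 = -2)
R(u) = -6
q = 534 (q = 24 + 6*(3*7 + 64) = 24 + 6*(21 + 64) = 24 + 6*85 = 24 + 510 = 534)
G = -29/4 (G = 58/(-2 - 6) = 58/(-8) = 58*(-⅛) = -29/4 ≈ -7.2500)
q*G + ((-19 + 4) - 32) = 534*(-29/4) + ((-19 + 4) - 32) = -7743/2 + (-15 - 32) = -7743/2 - 47 = -7837/2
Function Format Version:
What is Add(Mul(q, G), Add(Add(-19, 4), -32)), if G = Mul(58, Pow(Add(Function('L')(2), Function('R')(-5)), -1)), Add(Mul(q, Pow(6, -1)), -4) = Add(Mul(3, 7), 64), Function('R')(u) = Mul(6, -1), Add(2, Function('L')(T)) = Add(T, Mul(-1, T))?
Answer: Rational(-7837, 2) ≈ -3918.5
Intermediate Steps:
Function('L')(T) = -2 (Function('L')(T) = Add(-2, Add(T, Mul(-1, T))) = Add(-2, 0) = -2)
Function('R')(u) = -6
q = 534 (q = Add(24, Mul(6, Add(Mul(3, 7), 64))) = Add(24, Mul(6, Add(21, 64))) = Add(24, Mul(6, 85)) = Add(24, 510) = 534)
G = Rational(-29, 4) (G = Mul(58, Pow(Add(-2, -6), -1)) = Mul(58, Pow(-8, -1)) = Mul(58, Rational(-1, 8)) = Rational(-29, 4) ≈ -7.2500)
Add(Mul(q, G), Add(Add(-19, 4), -32)) = Add(Mul(534, Rational(-29, 4)), Add(Add(-19, 4), -32)) = Add(Rational(-7743, 2), Add(-15, -32)) = Add(Rational(-7743, 2), -47) = Rational(-7837, 2)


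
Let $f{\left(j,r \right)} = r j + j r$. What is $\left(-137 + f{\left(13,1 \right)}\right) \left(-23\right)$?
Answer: $2553$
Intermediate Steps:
$f{\left(j,r \right)} = 2 j r$ ($f{\left(j,r \right)} = j r + j r = 2 j r$)
$\left(-137 + f{\left(13,1 \right)}\right) \left(-23\right) = \left(-137 + 2 \cdot 13 \cdot 1\right) \left(-23\right) = \left(-137 + 26\right) \left(-23\right) = \left(-111\right) \left(-23\right) = 2553$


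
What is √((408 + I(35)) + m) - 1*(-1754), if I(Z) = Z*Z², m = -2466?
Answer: 1754 + 49*√17 ≈ 1956.0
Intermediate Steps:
I(Z) = Z³
√((408 + I(35)) + m) - 1*(-1754) = √((408 + 35³) - 2466) - 1*(-1754) = √((408 + 42875) - 2466) + 1754 = √(43283 - 2466) + 1754 = √40817 + 1754 = 49*√17 + 1754 = 1754 + 49*√17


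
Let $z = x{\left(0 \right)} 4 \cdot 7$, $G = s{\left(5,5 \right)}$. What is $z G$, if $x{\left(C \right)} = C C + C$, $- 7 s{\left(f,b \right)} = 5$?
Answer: $0$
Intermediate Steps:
$s{\left(f,b \right)} = - \frac{5}{7}$ ($s{\left(f,b \right)} = \left(- \frac{1}{7}\right) 5 = - \frac{5}{7}$)
$x{\left(C \right)} = C + C^{2}$ ($x{\left(C \right)} = C^{2} + C = C + C^{2}$)
$G = - \frac{5}{7} \approx -0.71429$
$z = 0$ ($z = 0 \left(1 + 0\right) 4 \cdot 7 = 0 \cdot 1 \cdot 4 \cdot 7 = 0 \cdot 4 \cdot 7 = 0 \cdot 7 = 0$)
$z G = 0 \left(- \frac{5}{7}\right) = 0$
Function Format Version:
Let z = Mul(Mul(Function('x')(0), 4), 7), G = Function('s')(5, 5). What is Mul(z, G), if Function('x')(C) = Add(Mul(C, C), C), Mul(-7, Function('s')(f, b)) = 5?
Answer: 0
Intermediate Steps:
Function('s')(f, b) = Rational(-5, 7) (Function('s')(f, b) = Mul(Rational(-1, 7), 5) = Rational(-5, 7))
Function('x')(C) = Add(C, Pow(C, 2)) (Function('x')(C) = Add(Pow(C, 2), C) = Add(C, Pow(C, 2)))
G = Rational(-5, 7) ≈ -0.71429
z = 0 (z = Mul(Mul(Mul(0, Add(1, 0)), 4), 7) = Mul(Mul(Mul(0, 1), 4), 7) = Mul(Mul(0, 4), 7) = Mul(0, 7) = 0)
Mul(z, G) = Mul(0, Rational(-5, 7)) = 0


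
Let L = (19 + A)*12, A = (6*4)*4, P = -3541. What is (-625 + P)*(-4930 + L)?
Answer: 14789300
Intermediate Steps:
A = 96 (A = 24*4 = 96)
L = 1380 (L = (19 + 96)*12 = 115*12 = 1380)
(-625 + P)*(-4930 + L) = (-625 - 3541)*(-4930 + 1380) = -4166*(-3550) = 14789300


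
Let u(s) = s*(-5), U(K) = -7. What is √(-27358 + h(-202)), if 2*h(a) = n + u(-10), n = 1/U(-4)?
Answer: I*√5357282/14 ≈ 165.33*I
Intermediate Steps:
u(s) = -5*s
n = -⅐ (n = 1/(-7) = -⅐ ≈ -0.14286)
h(a) = 349/14 (h(a) = (-⅐ - 5*(-10))/2 = (-⅐ + 50)/2 = (½)*(349/7) = 349/14)
√(-27358 + h(-202)) = √(-27358 + 349/14) = √(-382663/14) = I*√5357282/14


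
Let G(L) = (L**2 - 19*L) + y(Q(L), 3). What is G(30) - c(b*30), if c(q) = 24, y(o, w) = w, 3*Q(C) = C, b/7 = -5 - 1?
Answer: 309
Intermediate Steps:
b = -42 (b = 7*(-5 - 1) = 7*(-6) = -42)
Q(C) = C/3
G(L) = 3 + L**2 - 19*L (G(L) = (L**2 - 19*L) + 3 = 3 + L**2 - 19*L)
G(30) - c(b*30) = (3 + 30**2 - 19*30) - 1*24 = (3 + 900 - 570) - 24 = 333 - 24 = 309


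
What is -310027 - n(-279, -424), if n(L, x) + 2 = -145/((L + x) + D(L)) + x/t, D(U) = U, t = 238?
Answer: -36228710521/116858 ≈ -3.1002e+5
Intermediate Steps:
n(L, x) = -2 - 145/(x + 2*L) + x/238 (n(L, x) = -2 + (-145/((L + x) + L) + x/238) = -2 + (-145/(x + 2*L) + x*(1/238)) = -2 + (-145/(x + 2*L) + x/238) = -2 - 145/(x + 2*L) + x/238)
-310027 - n(-279, -424) = -310027 - (-34510 + (-424)² - 952*(-279) - 476*(-424) + 2*(-279)*(-424))/(238*(-424 + 2*(-279))) = -310027 - (-34510 + 179776 + 265608 + 201824 + 236592)/(238*(-424 - 558)) = -310027 - 849290/(238*(-982)) = -310027 - (-1)*849290/(238*982) = -310027 - 1*(-424645/116858) = -310027 + 424645/116858 = -36228710521/116858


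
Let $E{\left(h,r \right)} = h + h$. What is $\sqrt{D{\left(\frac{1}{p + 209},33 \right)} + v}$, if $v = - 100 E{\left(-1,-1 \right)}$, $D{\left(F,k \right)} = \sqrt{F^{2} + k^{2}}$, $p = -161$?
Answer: $\frac{\sqrt{28800 + 3 \sqrt{2509057}}}{12} \approx 15.264$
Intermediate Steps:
$E{\left(h,r \right)} = 2 h$
$v = 200$ ($v = - 100 \cdot 2 \left(-1\right) = \left(-100\right) \left(-2\right) = 200$)
$\sqrt{D{\left(\frac{1}{p + 209},33 \right)} + v} = \sqrt{\sqrt{\left(\frac{1}{-161 + 209}\right)^{2} + 33^{2}} + 200} = \sqrt{\sqrt{\left(\frac{1}{48}\right)^{2} + 1089} + 200} = \sqrt{\sqrt{\frac{1}{2304} + 1089} + 200} = \sqrt{\sqrt{\frac{2509057}{2304}} + 200} = \sqrt{\frac{\sqrt{2509057}}{48} + 200} = \sqrt{200 + \frac{\sqrt{2509057}}{48}}$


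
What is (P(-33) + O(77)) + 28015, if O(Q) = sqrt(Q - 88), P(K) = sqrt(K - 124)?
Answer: 28015 + I*sqrt(11) + I*sqrt(157) ≈ 28015.0 + 15.847*I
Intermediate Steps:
P(K) = sqrt(-124 + K)
O(Q) = sqrt(-88 + Q)
(P(-33) + O(77)) + 28015 = (sqrt(-124 - 33) + sqrt(-88 + 77)) + 28015 = (sqrt(-157) + sqrt(-11)) + 28015 = (I*sqrt(157) + I*sqrt(11)) + 28015 = (I*sqrt(11) + I*sqrt(157)) + 28015 = 28015 + I*sqrt(11) + I*sqrt(157)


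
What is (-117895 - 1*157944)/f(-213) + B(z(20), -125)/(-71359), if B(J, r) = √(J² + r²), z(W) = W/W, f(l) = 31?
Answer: -275839/31 - √15626/71359 ≈ -8898.0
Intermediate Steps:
z(W) = 1
(-117895 - 1*157944)/f(-213) + B(z(20), -125)/(-71359) = (-117895 - 1*157944)/31 + √(1² + (-125)²)/(-71359) = (-117895 - 157944)*(1/31) + √(1 + 15625)*(-1/71359) = -275839*1/31 + √15626*(-1/71359) = -275839/31 - √15626/71359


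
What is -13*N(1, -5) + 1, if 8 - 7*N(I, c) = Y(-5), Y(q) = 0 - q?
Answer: -32/7 ≈ -4.5714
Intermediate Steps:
Y(q) = -q
N(I, c) = 3/7 (N(I, c) = 8/7 - (-1)*(-5)/7 = 8/7 - ⅐*5 = 8/7 - 5/7 = 3/7)
-13*N(1, -5) + 1 = -13*3/7 + 1 = -39/7 + 1 = -32/7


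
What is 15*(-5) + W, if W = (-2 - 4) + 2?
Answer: -79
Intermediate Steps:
W = -4 (W = -6 + 2 = -4)
15*(-5) + W = 15*(-5) - 4 = -75 - 4 = -79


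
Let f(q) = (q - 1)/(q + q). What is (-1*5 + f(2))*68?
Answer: -323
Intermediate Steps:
f(q) = (-1 + q)/(2*q) (f(q) = (-1 + q)/((2*q)) = (-1 + q)*(1/(2*q)) = (-1 + q)/(2*q))
(-1*5 + f(2))*68 = (-1*5 + (1/2)*(-1 + 2)/2)*68 = (-5 + (1/2)*(1/2)*1)*68 = (-5 + 1/4)*68 = -19/4*68 = -323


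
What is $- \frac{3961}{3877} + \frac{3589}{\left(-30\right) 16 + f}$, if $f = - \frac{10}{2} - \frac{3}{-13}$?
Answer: $- \frac{205851411}{24432854} \approx -8.4252$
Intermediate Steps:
$f = - \frac{62}{13}$ ($f = \left(-10\right) \frac{1}{2} - - \frac{3}{13} = -5 + \frac{3}{13} = - \frac{62}{13} \approx -4.7692$)
$- \frac{3961}{3877} + \frac{3589}{\left(-30\right) 16 + f} = - \frac{3961}{3877} + \frac{3589}{\left(-30\right) 16 - \frac{62}{13}} = \left(-3961\right) \frac{1}{3877} + \frac{3589}{-480 - \frac{62}{13}} = - \frac{3961}{3877} + \frac{3589}{- \frac{6302}{13}} = - \frac{3961}{3877} + 3589 \left(- \frac{13}{6302}\right) = - \frac{3961}{3877} - \frac{46657}{6302} = - \frac{205851411}{24432854}$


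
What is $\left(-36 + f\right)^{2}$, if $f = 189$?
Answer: $23409$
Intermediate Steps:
$\left(-36 + f\right)^{2} = \left(-36 + 189\right)^{2} = 153^{2} = 23409$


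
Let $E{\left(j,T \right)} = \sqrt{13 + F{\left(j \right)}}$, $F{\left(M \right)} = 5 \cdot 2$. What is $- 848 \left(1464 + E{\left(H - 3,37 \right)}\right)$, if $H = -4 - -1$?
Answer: $-1241472 - 848 \sqrt{23} \approx -1.2455 \cdot 10^{6}$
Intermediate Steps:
$H = -3$ ($H = -4 + 1 = -3$)
$F{\left(M \right)} = 10$
$E{\left(j,T \right)} = \sqrt{23}$ ($E{\left(j,T \right)} = \sqrt{13 + 10} = \sqrt{23}$)
$- 848 \left(1464 + E{\left(H - 3,37 \right)}\right) = - 848 \left(1464 + \sqrt{23}\right) = -1241472 - 848 \sqrt{23}$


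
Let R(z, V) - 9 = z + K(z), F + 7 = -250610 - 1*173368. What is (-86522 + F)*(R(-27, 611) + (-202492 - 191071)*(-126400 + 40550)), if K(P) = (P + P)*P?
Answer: -17248696549089930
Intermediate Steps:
K(P) = 2*P² (K(P) = (2*P)*P = 2*P²)
F = -423985 (F = -7 + (-250610 - 1*173368) = -7 + (-250610 - 173368) = -7 - 423978 = -423985)
R(z, V) = 9 + z + 2*z² (R(z, V) = 9 + (z + 2*z²) = 9 + z + 2*z²)
(-86522 + F)*(R(-27, 611) + (-202492 - 191071)*(-126400 + 40550)) = (-86522 - 423985)*((9 - 27 + 2*(-27)²) + (-202492 - 191071)*(-126400 + 40550)) = -510507*((9 - 27 + 2*729) - 393563*(-85850)) = -510507*((9 - 27 + 1458) + 33787383550) = -510507*(1440 + 33787383550) = -510507*33787384990 = -17248696549089930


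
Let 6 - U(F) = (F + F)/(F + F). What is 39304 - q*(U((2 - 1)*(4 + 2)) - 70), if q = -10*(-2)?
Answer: 40604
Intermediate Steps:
q = 20
U(F) = 5 (U(F) = 6 - (F + F)/(F + F) = 6 - 2*F/(2*F) = 6 - 2*F*1/(2*F) = 6 - 1*1 = 6 - 1 = 5)
39304 - q*(U((2 - 1)*(4 + 2)) - 70) = 39304 - 20*(5 - 70) = 39304 - 20*(-65) = 39304 - 1*(-1300) = 39304 + 1300 = 40604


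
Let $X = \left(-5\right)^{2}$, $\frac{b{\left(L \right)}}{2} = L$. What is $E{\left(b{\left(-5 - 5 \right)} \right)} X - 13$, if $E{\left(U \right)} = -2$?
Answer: $-63$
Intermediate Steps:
$b{\left(L \right)} = 2 L$
$X = 25$
$E{\left(b{\left(-5 - 5 \right)} \right)} X - 13 = \left(-2\right) 25 - 13 = -50 - 13 = -63$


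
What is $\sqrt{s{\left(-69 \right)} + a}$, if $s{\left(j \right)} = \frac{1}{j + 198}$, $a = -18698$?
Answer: $\frac{i \sqrt{311153289}}{129} \approx 136.74 i$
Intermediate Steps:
$s{\left(j \right)} = \frac{1}{198 + j}$
$\sqrt{s{\left(-69 \right)} + a} = \sqrt{\frac{1}{198 - 69} - 18698} = \sqrt{\frac{1}{129} - 18698} = \sqrt{- \frac{2412041}{129}} = \frac{i \sqrt{311153289}}{129}$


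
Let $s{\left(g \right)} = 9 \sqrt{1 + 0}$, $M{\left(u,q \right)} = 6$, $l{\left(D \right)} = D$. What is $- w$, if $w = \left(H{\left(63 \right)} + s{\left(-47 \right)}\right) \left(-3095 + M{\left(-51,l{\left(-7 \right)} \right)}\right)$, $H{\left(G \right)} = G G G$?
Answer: $772422984$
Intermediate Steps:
$H{\left(G \right)} = G^{3}$ ($H{\left(G \right)} = G^{2} G = G^{3}$)
$s{\left(g \right)} = 9$ ($s{\left(g \right)} = 9 \sqrt{1} = 9 \cdot 1 = 9$)
$w = -772422984$ ($w = \left(63^{3} + 9\right) \left(-3095 + 6\right) = \left(250047 + 9\right) \left(-3089\right) = 250056 \left(-3089\right) = -772422984$)
$- w = \left(-1\right) \left(-772422984\right) = 772422984$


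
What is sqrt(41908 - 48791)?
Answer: I*sqrt(6883) ≈ 82.964*I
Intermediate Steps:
sqrt(41908 - 48791) = sqrt(-6883) = I*sqrt(6883)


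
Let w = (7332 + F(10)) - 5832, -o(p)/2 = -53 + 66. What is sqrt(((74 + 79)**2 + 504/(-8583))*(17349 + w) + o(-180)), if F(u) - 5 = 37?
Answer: sqrt(3619698604208785)/2861 ≈ 21029.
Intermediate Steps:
o(p) = -26 (o(p) = -2*(-53 + 66) = -2*13 = -26)
F(u) = 42 (F(u) = 5 + 37 = 42)
w = 1542 (w = (7332 + 42) - 5832 = 7374 - 5832 = 1542)
sqrt(((74 + 79)**2 + 504/(-8583))*(17349 + w) + o(-180)) = sqrt(((74 + 79)**2 + 504/(-8583))*(17349 + 1542) - 26) = sqrt((153**2 + 504*(-1/8583))*18891 - 26) = sqrt((23409 - 168/2861)*18891 - 26) = sqrt((66972981/2861)*18891 - 26) = sqrt(1265186584071/2861 - 26) = sqrt(1265186509685/2861) = sqrt(3619698604208785)/2861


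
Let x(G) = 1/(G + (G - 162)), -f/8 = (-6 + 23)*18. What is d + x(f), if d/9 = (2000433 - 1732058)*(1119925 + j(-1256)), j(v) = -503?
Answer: 13675941353218499/5058 ≈ 2.7038e+12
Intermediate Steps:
f = -2448 (f = -8*(-6 + 23)*18 = -136*18 = -8*306 = -2448)
x(G) = 1/(-162 + 2*G) (x(G) = 1/(G + (-162 + G)) = 1/(-162 + 2*G))
d = 2703823913250 (d = 9*((2000433 - 1732058)*(1119925 - 503)) = 9*(268375*1119422) = 9*300424879250 = 2703823913250)
d + x(f) = 2703823913250 + 1/(2*(-81 - 2448)) = 2703823913250 + (1/2)/(-2529) = 2703823913250 + (1/2)*(-1/2529) = 2703823913250 - 1/5058 = 13675941353218499/5058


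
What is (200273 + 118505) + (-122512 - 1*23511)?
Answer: 172755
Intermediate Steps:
(200273 + 118505) + (-122512 - 1*23511) = 318778 + (-122512 - 23511) = 318778 - 146023 = 172755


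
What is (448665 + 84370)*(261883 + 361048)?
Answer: 332044025585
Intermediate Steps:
(448665 + 84370)*(261883 + 361048) = 533035*622931 = 332044025585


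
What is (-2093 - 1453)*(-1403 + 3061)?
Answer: -5879268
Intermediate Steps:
(-2093 - 1453)*(-1403 + 3061) = -3546*1658 = -5879268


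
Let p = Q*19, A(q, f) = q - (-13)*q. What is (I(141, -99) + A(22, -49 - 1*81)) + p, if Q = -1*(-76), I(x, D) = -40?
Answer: 1712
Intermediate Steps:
Q = 76
A(q, f) = 14*q (A(q, f) = q + 13*q = 14*q)
p = 1444 (p = 76*19 = 1444)
(I(141, -99) + A(22, -49 - 1*81)) + p = (-40 + 14*22) + 1444 = (-40 + 308) + 1444 = 268 + 1444 = 1712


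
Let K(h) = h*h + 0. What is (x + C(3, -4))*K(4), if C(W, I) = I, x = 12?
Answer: 128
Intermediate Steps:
K(h) = h² (K(h) = h² + 0 = h²)
(x + C(3, -4))*K(4) = (12 - 4)*4² = 8*16 = 128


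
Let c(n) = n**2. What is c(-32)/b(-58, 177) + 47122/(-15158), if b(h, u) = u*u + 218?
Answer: -735517971/239094713 ≈ -3.0763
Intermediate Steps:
b(h, u) = 218 + u**2 (b(h, u) = u**2 + 218 = 218 + u**2)
c(-32)/b(-58, 177) + 47122/(-15158) = (-32)**2/(218 + 177**2) + 47122/(-15158) = 1024/(218 + 31329) + 47122*(-1/15158) = 1024/31547 - 23561/7579 = -735517971/239094713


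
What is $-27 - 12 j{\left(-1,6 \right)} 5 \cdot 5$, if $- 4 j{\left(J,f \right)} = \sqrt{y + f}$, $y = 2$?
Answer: $-27 + 150 \sqrt{2} \approx 185.13$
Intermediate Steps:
$j{\left(J,f \right)} = - \frac{\sqrt{2 + f}}{4}$
$-27 - 12 j{\left(-1,6 \right)} 5 \cdot 5 = -27 - 12 - \frac{\sqrt{2 + 6}}{4} \cdot 5 \cdot 5 = -27 - 12 - \frac{\sqrt{8}}{4} \cdot 5 \cdot 5 = -27 - 12 - \frac{2 \sqrt{2}}{4} \cdot 5 \cdot 5 = -27 - 12 - \frac{\sqrt{2}}{2} \cdot 5 \cdot 5 = -27 - 12 - \frac{5 \sqrt{2}}{2} \cdot 5 = -27 - 12 \left(- \frac{25 \sqrt{2}}{2}\right) = -27 + 150 \sqrt{2}$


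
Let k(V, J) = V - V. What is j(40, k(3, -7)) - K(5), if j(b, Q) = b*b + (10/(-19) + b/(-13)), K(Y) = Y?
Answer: 393075/247 ≈ 1591.4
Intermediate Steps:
k(V, J) = 0
j(b, Q) = -10/19 + b² - b/13 (j(b, Q) = b² + (10*(-1/19) + b*(-1/13)) = b² + (-10/19 - b/13) = -10/19 + b² - b/13)
j(40, k(3, -7)) - K(5) = (-10/19 + 40² - 1/13*40) - 1*5 = (-10/19 + 1600 - 40/13) - 5 = 394310/247 - 5 = 393075/247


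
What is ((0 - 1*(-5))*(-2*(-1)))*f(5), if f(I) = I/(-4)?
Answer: -25/2 ≈ -12.500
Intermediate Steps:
f(I) = -I/4 (f(I) = I*(-1/4) = -I/4)
((0 - 1*(-5))*(-2*(-1)))*f(5) = ((0 - 1*(-5))*(-2*(-1)))*(-1/4*5) = ((0 + 5)*2)*(-5/4) = (5*2)*(-5/4) = 10*(-5/4) = -25/2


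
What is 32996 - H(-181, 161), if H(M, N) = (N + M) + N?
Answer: 32855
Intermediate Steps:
H(M, N) = M + 2*N (H(M, N) = (M + N) + N = M + 2*N)
32996 - H(-181, 161) = 32996 - (-181 + 2*161) = 32996 - (-181 + 322) = 32996 - 1*141 = 32996 - 141 = 32855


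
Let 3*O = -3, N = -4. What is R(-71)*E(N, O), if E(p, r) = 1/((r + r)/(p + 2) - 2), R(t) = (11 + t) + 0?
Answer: 60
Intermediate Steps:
O = -1 (O = (⅓)*(-3) = -1)
R(t) = 11 + t
E(p, r) = 1/(-2 + 2*r/(2 + p)) (E(p, r) = 1/((2*r)/(2 + p) - 2) = 1/(2*r/(2 + p) - 2) = 1/(-2 + 2*r/(2 + p)))
R(-71)*E(N, O) = (11 - 71)*((-1 - ½*(-4))/(2 - 4 - 1*(-1))) = -60*(-1 + 2)/(2 - 4 + 1) = -60/(-1) = -(-60) = -60*(-1) = 60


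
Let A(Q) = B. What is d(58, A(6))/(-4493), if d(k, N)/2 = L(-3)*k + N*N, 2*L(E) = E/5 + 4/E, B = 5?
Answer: 932/67395 ≈ 0.013829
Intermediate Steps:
A(Q) = 5
L(E) = 2/E + E/10 (L(E) = (E/5 + 4/E)/2 = (4/E + E/5)/2 = 2/E + E/10)
d(k, N) = 2*N**2 - 29*k/15 (d(k, N) = 2*((2/(-3) + (1/10)*(-3))*k + N*N) = 2*((2*(-1/3) - 3/10)*k + N**2) = 2*((-2/3 - 3/10)*k + N**2) = 2*(-29*k/30 + N**2) = 2*(N**2 - 29*k/30) = 2*N**2 - 29*k/15)
d(58, A(6))/(-4493) = (2*5**2 - 29/15*58)/(-4493) = (2*25 - 1682/15)*(-1/4493) = (50 - 1682/15)*(-1/4493) = -932/15*(-1/4493) = 932/67395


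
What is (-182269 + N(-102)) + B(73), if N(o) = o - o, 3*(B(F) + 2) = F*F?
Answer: -541484/3 ≈ -1.8049e+5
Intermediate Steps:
B(F) = -2 + F²/3 (B(F) = -2 + (F*F)/3 = -2 + F²/3)
N(o) = 0
(-182269 + N(-102)) + B(73) = (-182269 + 0) + (-2 + (⅓)*73²) = -182269 + (-2 + (⅓)*5329) = -182269 + (-2 + 5329/3) = -182269 + 5323/3 = -541484/3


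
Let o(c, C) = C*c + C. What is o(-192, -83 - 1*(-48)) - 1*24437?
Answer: -17752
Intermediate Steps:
o(c, C) = C + C*c
o(-192, -83 - 1*(-48)) - 1*24437 = (-83 - 1*(-48))*(1 - 192) - 1*24437 = (-83 + 48)*(-191) - 24437 = -35*(-191) - 24437 = 6685 - 24437 = -17752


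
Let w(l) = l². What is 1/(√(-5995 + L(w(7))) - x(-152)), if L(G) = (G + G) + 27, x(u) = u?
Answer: 76/14487 - I*√5870/28974 ≈ 0.0052461 - 0.0026443*I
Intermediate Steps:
L(G) = 27 + 2*G (L(G) = 2*G + 27 = 27 + 2*G)
1/(√(-5995 + L(w(7))) - x(-152)) = 1/(√(-5995 + (27 + 2*7²)) - 1*(-152)) = 1/(√(-5995 + (27 + 2*49)) + 152) = 1/(√(-5995 + (27 + 98)) + 152) = 1/(√(-5995 + 125) + 152) = 1/(√(-5870) + 152) = 1/(I*√5870 + 152) = 1/(152 + I*√5870)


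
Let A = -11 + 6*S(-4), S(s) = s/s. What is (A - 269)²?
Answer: 75076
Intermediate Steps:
S(s) = 1
A = -5 (A = -11 + 6*1 = -11 + 6 = -5)
(A - 269)² = (-5 - 269)² = (-274)² = 75076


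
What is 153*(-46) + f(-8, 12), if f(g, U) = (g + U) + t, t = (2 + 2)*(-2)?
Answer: -7042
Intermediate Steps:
t = -8 (t = 4*(-2) = -8)
f(g, U) = -8 + U + g (f(g, U) = (g + U) - 8 = (U + g) - 8 = -8 + U + g)
153*(-46) + f(-8, 12) = 153*(-46) + (-8 + 12 - 8) = -7038 - 4 = -7042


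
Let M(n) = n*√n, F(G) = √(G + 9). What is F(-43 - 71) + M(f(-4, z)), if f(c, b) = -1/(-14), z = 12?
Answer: √14/196 + I*√105 ≈ 0.01909 + 10.247*I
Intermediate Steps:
f(c, b) = 1/14 (f(c, b) = -1*(-1/14) = 1/14)
F(G) = √(9 + G)
M(n) = n^(3/2)
F(-43 - 71) + M(f(-4, z)) = √(9 + (-43 - 71)) + (1/14)^(3/2) = √(9 - 114) + √14/196 = √(-105) + √14/196 = I*√105 + √14/196 = √14/196 + I*√105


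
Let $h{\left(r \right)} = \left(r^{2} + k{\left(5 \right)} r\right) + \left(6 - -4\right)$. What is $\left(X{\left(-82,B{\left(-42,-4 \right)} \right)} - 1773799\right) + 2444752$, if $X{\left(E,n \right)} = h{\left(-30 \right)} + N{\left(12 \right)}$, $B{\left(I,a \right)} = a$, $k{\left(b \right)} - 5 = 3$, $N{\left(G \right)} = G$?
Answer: $671635$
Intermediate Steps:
$k{\left(b \right)} = 8$ ($k{\left(b \right)} = 5 + 3 = 8$)
$h{\left(r \right)} = 10 + r^{2} + 8 r$ ($h{\left(r \right)} = \left(r^{2} + 8 r\right) + \left(6 - -4\right) = \left(r^{2} + 8 r\right) + \left(6 + 4\right) = \left(r^{2} + 8 r\right) + 10 = 10 + r^{2} + 8 r$)
$X{\left(E,n \right)} = 682$ ($X{\left(E,n \right)} = \left(10 + \left(-30\right)^{2} + 8 \left(-30\right)\right) + 12 = \left(10 + 900 - 240\right) + 12 = 670 + 12 = 682$)
$\left(X{\left(-82,B{\left(-42,-4 \right)} \right)} - 1773799\right) + 2444752 = \left(682 - 1773799\right) + 2444752 = -1773117 + 2444752 = 671635$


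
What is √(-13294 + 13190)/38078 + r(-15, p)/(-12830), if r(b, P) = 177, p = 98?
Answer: -177/12830 + I*√26/19039 ≈ -0.013796 + 0.00026782*I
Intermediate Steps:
√(-13294 + 13190)/38078 + r(-15, p)/(-12830) = √(-13294 + 13190)/38078 + 177/(-12830) = √(-104)*(1/38078) + 177*(-1/12830) = (2*I*√26)*(1/38078) - 177/12830 = I*√26/19039 - 177/12830 = -177/12830 + I*√26/19039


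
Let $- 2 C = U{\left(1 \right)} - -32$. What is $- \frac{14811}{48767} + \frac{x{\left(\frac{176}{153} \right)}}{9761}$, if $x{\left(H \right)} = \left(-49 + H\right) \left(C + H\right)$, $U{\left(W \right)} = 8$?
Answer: $- \frac{2354588203951}{11143027807983} \approx -0.21131$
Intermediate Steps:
$C = -20$ ($C = - \frac{8 - -32}{2} = - \frac{8 + 32}{2} = \left(- \frac{1}{2}\right) 40 = -20$)
$x{\left(H \right)} = \left(-49 + H\right) \left(-20 + H\right)$
$- \frac{14811}{48767} + \frac{x{\left(\frac{176}{153} \right)}}{9761} = - \frac{14811}{48767} + \frac{980 + \left(\frac{176}{153}\right)^{2} - 69 \cdot \frac{176}{153}}{9761} = \left(-14811\right) \frac{1}{48767} + \left(980 + \left(176 \cdot \frac{1}{153}\right)^{2} - 69 \cdot 176 \cdot \frac{1}{153}\right) \frac{1}{9761} = - \frac{14811}{48767} + \left(980 + \left(\frac{176}{153}\right)^{2} - \frac{4048}{51}\right) \frac{1}{9761} = - \frac{14811}{48767} + \left(980 + \frac{30976}{23409} - \frac{4048}{51}\right) \frac{1}{9761} = - \frac{14811}{48767} + \frac{21113764}{23409} \cdot \frac{1}{9761} = - \frac{14811}{48767} + \frac{21113764}{228495249} = - \frac{2354588203951}{11143027807983}$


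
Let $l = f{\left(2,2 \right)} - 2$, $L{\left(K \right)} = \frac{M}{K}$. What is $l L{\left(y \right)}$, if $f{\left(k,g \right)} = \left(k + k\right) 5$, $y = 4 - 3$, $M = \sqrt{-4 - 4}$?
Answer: $36 i \sqrt{2} \approx 50.912 i$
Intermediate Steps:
$M = 2 i \sqrt{2}$ ($M = \sqrt{-8} = 2 i \sqrt{2} \approx 2.8284 i$)
$y = 1$ ($y = 4 - 3 = 1$)
$f{\left(k,g \right)} = 10 k$ ($f{\left(k,g \right)} = 2 k 5 = 10 k$)
$L{\left(K \right)} = \frac{2 i \sqrt{2}}{K}$
$l = 18$ ($l = 10 \cdot 2 - 2 = 20 - 2 = 18$)
$l L{\left(y \right)} = 18 \frac{2 i \sqrt{2}}{1} = 18 \cdot 2 i \sqrt{2} \cdot 1 = 18 \cdot 2 i \sqrt{2} = 36 i \sqrt{2}$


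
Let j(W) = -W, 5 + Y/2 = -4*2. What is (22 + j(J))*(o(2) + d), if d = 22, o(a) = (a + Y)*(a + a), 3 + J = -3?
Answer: -2072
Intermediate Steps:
J = -6 (J = -3 - 3 = -6)
Y = -26 (Y = -10 + 2*(-4*2) = -10 + 2*(-8) = -10 - 16 = -26)
o(a) = 2*a*(-26 + a) (o(a) = (a - 26)*(a + a) = (-26 + a)*(2*a) = 2*a*(-26 + a))
(22 + j(J))*(o(2) + d) = (22 - 1*(-6))*(2*2*(-26 + 2) + 22) = (22 + 6)*(2*2*(-24) + 22) = 28*(-96 + 22) = 28*(-74) = -2072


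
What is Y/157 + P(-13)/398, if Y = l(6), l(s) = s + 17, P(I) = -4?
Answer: 4263/31243 ≈ 0.13645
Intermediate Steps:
l(s) = 17 + s
Y = 23 (Y = 17 + 6 = 23)
Y/157 + P(-13)/398 = 23/157 - 4/398 = 23*(1/157) - 4*1/398 = 23/157 - 2/199 = 4263/31243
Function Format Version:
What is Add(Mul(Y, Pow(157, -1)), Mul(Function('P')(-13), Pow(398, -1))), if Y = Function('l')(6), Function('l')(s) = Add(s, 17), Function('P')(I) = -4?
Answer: Rational(4263, 31243) ≈ 0.13645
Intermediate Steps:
Function('l')(s) = Add(17, s)
Y = 23 (Y = Add(17, 6) = 23)
Add(Mul(Y, Pow(157, -1)), Mul(Function('P')(-13), Pow(398, -1))) = Add(Mul(23, Pow(157, -1)), Mul(-4, Pow(398, -1))) = Add(Mul(23, Rational(1, 157)), Mul(-4, Rational(1, 398))) = Add(Rational(23, 157), Rational(-2, 199)) = Rational(4263, 31243)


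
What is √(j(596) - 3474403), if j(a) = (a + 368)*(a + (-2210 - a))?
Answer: I*√5604843 ≈ 2367.5*I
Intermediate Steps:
j(a) = -813280 - 2210*a (j(a) = (368 + a)*(-2210) = -813280 - 2210*a)
√(j(596) - 3474403) = √((-813280 - 2210*596) - 3474403) = √((-813280 - 1317160) - 3474403) = √(-2130440 - 3474403) = √(-5604843) = I*√5604843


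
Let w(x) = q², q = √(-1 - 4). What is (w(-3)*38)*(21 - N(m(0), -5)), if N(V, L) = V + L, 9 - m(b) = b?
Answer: -3230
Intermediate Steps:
q = I*√5 (q = √(-5) = I*√5 ≈ 2.2361*I)
m(b) = 9 - b
N(V, L) = L + V
w(x) = -5 (w(x) = (I*√5)² = -5)
(w(-3)*38)*(21 - N(m(0), -5)) = (-5*38)*(21 - (-5 + (9 - 1*0))) = -190*(21 - (-5 + (9 + 0))) = -190*(21 - (-5 + 9)) = -190*(21 - 1*4) = -190*(21 - 4) = -190*17 = -3230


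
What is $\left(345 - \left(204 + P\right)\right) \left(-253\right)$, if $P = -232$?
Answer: $-94369$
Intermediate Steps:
$\left(345 - \left(204 + P\right)\right) \left(-253\right) = \left(345 - -28\right) \left(-253\right) = \left(345 + \left(-204 + 232\right)\right) \left(-253\right) = \left(345 + 28\right) \left(-253\right) = 373 \left(-253\right) = -94369$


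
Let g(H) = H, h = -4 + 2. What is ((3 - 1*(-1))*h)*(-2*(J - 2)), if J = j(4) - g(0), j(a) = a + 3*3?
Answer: 176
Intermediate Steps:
h = -2
j(a) = 9 + a (j(a) = a + 9 = 9 + a)
J = 13 (J = (9 + 4) - 1*0 = 13 + 0 = 13)
((3 - 1*(-1))*h)*(-2*(J - 2)) = ((3 - 1*(-1))*(-2))*(-2*(13 - 2)) = ((3 + 1)*(-2))*(-2*11) = (4*(-2))*(-22) = -8*(-22) = 176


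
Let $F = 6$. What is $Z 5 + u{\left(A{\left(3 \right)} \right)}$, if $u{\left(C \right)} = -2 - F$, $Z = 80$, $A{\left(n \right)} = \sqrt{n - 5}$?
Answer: $392$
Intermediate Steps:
$A{\left(n \right)} = \sqrt{-5 + n}$
$u{\left(C \right)} = -8$ ($u{\left(C \right)} = -2 - 6 = -8$)
$Z 5 + u{\left(A{\left(3 \right)} \right)} = 80 \cdot 5 - 8 = 400 - 8 = 392$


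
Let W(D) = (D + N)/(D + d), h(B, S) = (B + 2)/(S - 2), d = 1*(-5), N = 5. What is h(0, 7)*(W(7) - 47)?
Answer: -82/5 ≈ -16.400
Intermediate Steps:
d = -5
h(B, S) = (2 + B)/(-2 + S)
W(D) = (5 + D)/(-5 + D) (W(D) = (D + 5)/(D - 5) = (5 + D)/(-5 + D))
h(0, 7)*(W(7) - 47) = ((2 + 0)/(-2 + 7))*((5 + 7)/(-5 + 7) - 47) = (2/5)*(12/2 - 47) = ((⅕)*2)*((½)*12 - 47) = 2*(6 - 47)/5 = (⅖)*(-41) = -82/5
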